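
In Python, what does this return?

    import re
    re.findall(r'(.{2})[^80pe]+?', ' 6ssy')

[' 6']

Pattern: exactly 2 of any character (captured); then one or more of any character except [80pe] (lazy).
Walking the string: at [0:3] match ' 6s', group 1 = ' 6'.
Because there's exactly one group, `findall` drops the full match and keeps group 1 from the one hit.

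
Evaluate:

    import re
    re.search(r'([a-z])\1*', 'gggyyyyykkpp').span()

The backreference `\1` re-matches whatever the first group consumed, character for character.
Unlike `match`, `search` isn't anchored — it looks for the pattern anywhere in the string.
The match spans [0:3] → 'ggg'.
Captured: group 1 = 'g'.

(0, 3)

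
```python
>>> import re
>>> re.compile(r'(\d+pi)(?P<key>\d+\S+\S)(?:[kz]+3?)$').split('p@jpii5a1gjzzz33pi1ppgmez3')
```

The group in the pattern means `split` returns the separators' captures alongside the pieces.

['p@jpii5a1gjzzz', '33pi', '1ppgme', '']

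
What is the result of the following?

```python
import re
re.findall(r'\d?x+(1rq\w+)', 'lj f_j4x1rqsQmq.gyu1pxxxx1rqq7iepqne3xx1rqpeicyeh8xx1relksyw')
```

With a single group, `findall` returns only what that group captured — 2 items.

['1rqsQmq', '1rqq7iepqne3xx1rqpeicyeh8xx1relksyw']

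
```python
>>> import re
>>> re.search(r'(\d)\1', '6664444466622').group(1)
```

After group 1 captures some text, `\1` only succeeds where that same text appears again.
`re.search` tries every starting position until one works.
The match spans [0:2] → '66'.
Captured: group 1 = '6'.

'6'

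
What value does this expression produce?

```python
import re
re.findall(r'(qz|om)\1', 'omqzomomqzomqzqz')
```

['om', 'qz']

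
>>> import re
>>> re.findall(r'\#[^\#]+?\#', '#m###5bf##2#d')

['#m#', '#5bf#', '#2#']

Walking the string: at [0:3] → '#m#'; at [4:9] → '#5bf#'; at [9:12] → '#2#'.
No capturing groups, so `findall` returns the 3 full match strings.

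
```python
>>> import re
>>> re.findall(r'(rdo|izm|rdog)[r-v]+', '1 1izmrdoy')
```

['izm']

Because there's exactly one group, `findall` drops the full match and keeps group 1 from the one hit.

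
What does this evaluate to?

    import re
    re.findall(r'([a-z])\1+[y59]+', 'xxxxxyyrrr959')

['x', 'r']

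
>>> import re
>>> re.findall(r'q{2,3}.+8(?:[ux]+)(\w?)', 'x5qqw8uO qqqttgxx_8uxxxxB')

['B']

The pattern matches 2 to 3 of a literal 'q', then one or more of any character, then a literal '8'; then one or more of one of [ux] (non-capturing group); then optionally a word character (captured).
Matches: at [2:25] match 'qqw8uO qqqttgxx_8uxxxxB', group 1 = 'B'.
`findall` collects group 1 from the one match (1 total).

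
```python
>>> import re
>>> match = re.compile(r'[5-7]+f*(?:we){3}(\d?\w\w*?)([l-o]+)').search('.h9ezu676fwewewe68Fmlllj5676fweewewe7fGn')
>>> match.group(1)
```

The pattern matches one or more of a character in [5-7], then zero or more of a literal 'f', then the literal 'we' repeated 3 times; then optionally a digit, then a word character, then zero or more of a word character (lazy) (captured); then one or more of a character in [l-o] (captured).
`re.search` scans for the first position where the pattern succeeds.
The match spans [6:23] → '676fwewewe68Fmlll'.
Captured: group 1 = '68F', group 2 = 'mlll'.

'68F'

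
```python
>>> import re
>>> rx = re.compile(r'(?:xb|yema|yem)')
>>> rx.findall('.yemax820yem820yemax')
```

['yema', 'yem', 'yema']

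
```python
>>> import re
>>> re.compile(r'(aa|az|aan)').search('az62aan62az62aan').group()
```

`search` walks the string left to right and returns the first match it finds.
The match spans [0:2] → 'az'.
Captured: group 1 = 'az'.

'az'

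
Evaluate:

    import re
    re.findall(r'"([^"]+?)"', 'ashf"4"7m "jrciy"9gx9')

['4', 'jrciy']

Scanning left to right: at [4:7] match '"4"', group 1 = '4'; at [10:17] match '"jrciy"', group 1 = 'jrciy'.
One capturing group, so `findall` returns just the captured substring from each match — 2 in all.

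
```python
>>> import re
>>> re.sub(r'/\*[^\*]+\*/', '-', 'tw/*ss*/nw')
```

'tw-nw'

Matches: at [2:8] → '/*ss*/'.
Each match is replaced by '-'.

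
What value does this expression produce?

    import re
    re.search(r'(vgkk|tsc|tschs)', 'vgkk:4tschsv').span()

(0, 4)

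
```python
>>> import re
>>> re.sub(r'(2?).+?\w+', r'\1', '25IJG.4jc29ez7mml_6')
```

'2'

The pattern matches optionally a literal '2' (captured); then one or more of any character (lazy); then one or more of a word character.
Each match is replaced using the text its own group 1 captured.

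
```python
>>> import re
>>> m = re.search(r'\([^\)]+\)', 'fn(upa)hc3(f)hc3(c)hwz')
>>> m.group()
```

The match spans [2:7] → '(upa)'.

'(upa)'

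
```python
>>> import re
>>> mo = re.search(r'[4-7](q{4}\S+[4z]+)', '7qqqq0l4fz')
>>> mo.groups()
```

('qqqq0l4fz',)

The match spans [0:10] → '7qqqq0l4fz'.
Captured: group 1 = 'qqqq0l4fz'.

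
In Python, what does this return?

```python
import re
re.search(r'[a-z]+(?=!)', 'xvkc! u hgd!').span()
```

(0, 4)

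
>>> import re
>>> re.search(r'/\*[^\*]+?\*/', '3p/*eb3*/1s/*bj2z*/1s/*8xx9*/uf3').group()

The match spans [2:9] → '/*eb3*/'.

'/*eb3*/'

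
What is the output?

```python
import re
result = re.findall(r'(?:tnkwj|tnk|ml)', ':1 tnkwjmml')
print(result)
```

Alternation isn't longest-match — the leftmost alternative that fits at this position is chosen.
Walking the string: at [3:8] → 'tnkwj'; at [9:11] → 'ml'.
With no groups in the pattern, `findall` gives back each whole match — 2 here.

['tnkwj', 'ml']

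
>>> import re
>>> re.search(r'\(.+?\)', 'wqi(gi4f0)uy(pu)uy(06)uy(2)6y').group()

'(gi4f0)'

`search` walks the string left to right and returns the first match it finds.
The match spans [3:10] → '(gi4f0)'.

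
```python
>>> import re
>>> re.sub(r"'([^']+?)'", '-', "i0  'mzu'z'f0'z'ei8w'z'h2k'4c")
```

'i0  -z-z-z-4c'

Matches: at [4:9] → "'mzu'"; at [10:14] → "'f0'"; at [15:21] → "'ei8w'"; at [22:27] → "'h2k'".
`sub` substitutes '-' at each match site.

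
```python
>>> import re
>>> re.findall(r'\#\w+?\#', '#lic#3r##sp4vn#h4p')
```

With no groups in the pattern, `findall` gives back each whole match — 2 here.

['#lic#', '#sp4vn#']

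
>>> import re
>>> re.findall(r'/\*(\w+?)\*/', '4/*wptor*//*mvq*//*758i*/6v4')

['wptor', 'mvq', '758i']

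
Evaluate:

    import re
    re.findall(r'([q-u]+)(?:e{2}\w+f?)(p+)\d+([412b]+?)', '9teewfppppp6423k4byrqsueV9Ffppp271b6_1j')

[('t', 'p', 'b')]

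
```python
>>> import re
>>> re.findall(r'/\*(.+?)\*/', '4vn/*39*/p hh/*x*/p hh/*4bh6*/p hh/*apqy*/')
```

['39', 'x', '4bh6', 'apqy']

With the lazy modifier that quantifier settles for the fewest repetitions that let the rest of the pattern succeed (the atoms after it are unaffected and can still be greedy).
Because there's exactly one group, `findall` drops the full match and keeps group 1 from each hit.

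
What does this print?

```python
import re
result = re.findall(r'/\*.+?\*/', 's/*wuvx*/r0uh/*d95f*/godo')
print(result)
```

['/*wuvx*/', '/*d95f*/']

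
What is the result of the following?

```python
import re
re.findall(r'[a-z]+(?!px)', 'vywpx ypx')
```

['vywpx', 'ypx']

The negative lookaround is zero-width — it rules out positions where the adjacent text would match, without consuming anything.
`findall` yields the raw match text (2 of them) because the pattern has no groups.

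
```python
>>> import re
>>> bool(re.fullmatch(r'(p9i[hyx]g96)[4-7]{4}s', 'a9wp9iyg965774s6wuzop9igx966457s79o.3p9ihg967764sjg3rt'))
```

False

For `fullmatch`, every character of the input must be accounted for by the pattern.
Here there's no way to consume every character, so the call returns None, and `bool(None)` is False.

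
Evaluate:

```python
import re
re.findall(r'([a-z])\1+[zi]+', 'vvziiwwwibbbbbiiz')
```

['v', 'w', 'b']

A backreference is literal: `\1` must see the identical characters the first group matched.
With a single group, `findall` returns only what that group captured — 3 items.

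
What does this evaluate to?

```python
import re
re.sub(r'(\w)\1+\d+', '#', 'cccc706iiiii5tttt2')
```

The backreference `\1` re-matches whatever the first group consumed, character for character.
Matches: at [0:7] → 'cccc706'; at [7:13] → 'iiiii5'; at [13:18] → 'tttt2'.
`sub` substitutes '#' at each match site.

'###'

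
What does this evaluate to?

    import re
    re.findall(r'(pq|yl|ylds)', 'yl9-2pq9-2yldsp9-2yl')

The regex engine tests alternatives in the order written; an earlier branch that matches wins even if a later one would match more.
Matches: at [0:2] match 'yl', group 1 = 'yl'; at [5:7] match 'pq', group 1 = 'pq'; at [10:12] match 'yl', group 1 = 'yl'; at [18:20] match 'yl', group 1 = 'yl'.
With a single group, `findall` returns only what that group captured — 4 items.

['yl', 'pq', 'yl', 'yl']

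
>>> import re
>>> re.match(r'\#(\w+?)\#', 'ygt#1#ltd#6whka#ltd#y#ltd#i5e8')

None

With `match`, the pattern is implicitly anchored at the beginning.
Here the pattern fails at index 0, so the call returns None.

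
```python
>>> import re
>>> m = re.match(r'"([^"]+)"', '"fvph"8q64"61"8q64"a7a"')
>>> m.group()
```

'"fvph"'

`match` is anchored at position 0; if the pattern doesn't fit there, it returns None.
The match spans [0:6] → '"fvph"'.
Captured: group 1 = 'fvph'.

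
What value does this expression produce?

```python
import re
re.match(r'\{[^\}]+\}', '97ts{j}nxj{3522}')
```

None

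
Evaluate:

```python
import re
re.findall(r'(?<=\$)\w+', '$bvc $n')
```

['bvc', 'n']

Lookahead/lookbehind check context without consuming it, so the matched span excludes the asserted characters.
Scanning left to right: at [1:4] → 'bvc'; at [6:7] → 'n'.
Since nothing is captured, `findall` lists the 2 matched substrings directly.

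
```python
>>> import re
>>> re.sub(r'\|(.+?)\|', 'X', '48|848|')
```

'48X'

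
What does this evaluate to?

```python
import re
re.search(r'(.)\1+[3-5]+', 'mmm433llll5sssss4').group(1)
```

The match spans [0:6] → 'mmm433'.
Captured: group 1 = 'm'.

'm'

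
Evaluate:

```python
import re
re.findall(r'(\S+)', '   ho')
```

['ho']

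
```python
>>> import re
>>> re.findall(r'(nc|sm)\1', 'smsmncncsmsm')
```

['sm', 'nc', 'sm']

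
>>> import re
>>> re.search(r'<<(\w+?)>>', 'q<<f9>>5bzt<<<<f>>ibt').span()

(1, 7)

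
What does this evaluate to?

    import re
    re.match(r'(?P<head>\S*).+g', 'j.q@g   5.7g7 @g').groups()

('j.q@g',)

The match spans [0:16] → 'j.q@g   5.7g7 @g'.
Captured: group 1 = 'j.q@g'.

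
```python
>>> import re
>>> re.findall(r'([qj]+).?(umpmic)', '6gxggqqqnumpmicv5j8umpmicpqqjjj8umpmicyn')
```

This matches one or more of one of [qj] (captured); then optionally any character; then the literal 'ump', then the literal 'mic' (captured).
Matches: at [5:15] match 'qqqnumpmic', groups = ('qqq', 'umpmic'); at [17:25] match 'j8umpmic', groups = ('j', 'umpmic'); at [26:38] match 'qqjjj8umpmic', groups = ('qqjjj', 'umpmic').
With 2 capturing groups, `findall` returns a 2-tuple per match.

[('qqq', 'umpmic'), ('j', 'umpmic'), ('qqjjj', 'umpmic')]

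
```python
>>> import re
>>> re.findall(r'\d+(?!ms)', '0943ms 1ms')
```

['094']

A negative assertion filters positions out without eating any characters.
Matches: at [0:3] → '094'.
With no groups in the pattern, `findall` gives back each whole match — 1 here.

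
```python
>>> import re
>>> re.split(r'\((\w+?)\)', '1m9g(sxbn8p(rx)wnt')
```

`re.split` interleaves the captured-group text with the surrounding fragments.

['1m9g(sxbn8p', 'rx', 'wnt']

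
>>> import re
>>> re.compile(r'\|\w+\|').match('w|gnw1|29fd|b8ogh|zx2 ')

With `match`, the pattern is implicitly anchored at the beginning.
Here the string doesn't start with a match, so the call returns None.

None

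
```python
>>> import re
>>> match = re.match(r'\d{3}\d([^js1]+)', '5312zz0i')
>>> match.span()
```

(0, 8)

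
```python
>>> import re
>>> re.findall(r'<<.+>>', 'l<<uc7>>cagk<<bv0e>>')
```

`findall` yields the raw match text (1 of them) because the pattern has no groups.

['<<uc7>>cagk<<bv0e>>']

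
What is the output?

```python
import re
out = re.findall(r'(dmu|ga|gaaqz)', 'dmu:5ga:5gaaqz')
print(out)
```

['dmu', 'ga', 'ga']

Alternation tries branches left to right and keeps the first one that lets the overall match succeed at that position.
Walking the string: at [0:3] match 'dmu', group 1 = 'dmu'; at [5:7] match 'ga', group 1 = 'ga'; at [9:11] match 'ga', group 1 = 'ga'.
Because there's exactly one group, `findall` drops the full match and keeps group 1 from each hit.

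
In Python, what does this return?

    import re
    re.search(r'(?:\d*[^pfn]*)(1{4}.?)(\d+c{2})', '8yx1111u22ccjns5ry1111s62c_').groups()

('1111u', '22cc')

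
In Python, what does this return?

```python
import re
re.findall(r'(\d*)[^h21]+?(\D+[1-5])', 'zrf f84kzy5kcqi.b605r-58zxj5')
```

Pattern: zero or more of a digit (captured); then one or more of any character except [h21] (lazy); then one or more of a non-digit, then a character in [1-5] (captured).
Matches: at [0:11] match 'zrf f84kzy5', groups = ('', 'kzy5'); at [11:23] match 'kcqi.b605r-5', groups = ('', 'r-5'); at [23:28] match '8zxj5', groups = ('8', 'xj5').
Multiple groups make `findall` return tuples — one 2-tuple for each match.

[('', 'kzy5'), ('', 'r-5'), ('8', 'xj5')]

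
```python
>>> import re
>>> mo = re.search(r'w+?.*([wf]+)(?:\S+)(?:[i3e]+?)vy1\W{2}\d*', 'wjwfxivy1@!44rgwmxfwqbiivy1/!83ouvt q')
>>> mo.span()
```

The match spans [0:31] → 'wjwfxivy1@!44rgwmxfwqbiivy1/!83'.

(0, 31)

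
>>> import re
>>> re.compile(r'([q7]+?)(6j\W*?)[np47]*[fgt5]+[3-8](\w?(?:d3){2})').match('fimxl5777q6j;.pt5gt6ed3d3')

None

Pattern: one or more of one of [q7] (lazy) (captured); then the literal '6j', then zero or more of a non-word character (lazy) (captured); then zero or more of one of [np47], then one or more of one of [fgt5], then a character in [3-8]; then optionally a word character, then the literal 'd3' repeated 2 times (captured).
`re.match` won't scan ahead — the pattern has to work from the very first character.
Here the pattern fails at index 0, so the call returns None.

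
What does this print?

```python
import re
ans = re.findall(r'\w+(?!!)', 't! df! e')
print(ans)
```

['d', 'e']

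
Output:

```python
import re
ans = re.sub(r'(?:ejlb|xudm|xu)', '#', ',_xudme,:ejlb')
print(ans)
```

,_#e,:#

The regex engine tests alternatives in the order written; an earlier branch that matches wins even if a later one would match more.
Each match is replaced by '#'.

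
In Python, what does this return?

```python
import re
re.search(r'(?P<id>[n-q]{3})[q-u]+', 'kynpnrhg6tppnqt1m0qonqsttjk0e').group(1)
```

'npn'

Pattern: exactly 3 of a character in [n-q] (captured as 'id'); then one or more of a character in [q-u].
Unlike `match`, `search` isn't anchored — it looks for the pattern anywhere in the string.
The match spans [2:6] → 'npnr'.
Captured: group 1 = 'npn'.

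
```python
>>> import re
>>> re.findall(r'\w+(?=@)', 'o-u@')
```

['u']

The positive lookaround only admits positions where the adjacent text matches; those characters stay outside the span.
Walking the string: at [2:3] → 'u'.
Since nothing is captured, `findall` lists the 1 matched substring directly.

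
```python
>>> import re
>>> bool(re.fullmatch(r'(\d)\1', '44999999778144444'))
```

A backreference is literal: `\1` must see the identical characters the first group matched.
For `fullmatch`, every character of the input must be accounted for by the pattern.
Here the string isn't matched end-to-end, so the call returns None, and `bool(None)` is False.

False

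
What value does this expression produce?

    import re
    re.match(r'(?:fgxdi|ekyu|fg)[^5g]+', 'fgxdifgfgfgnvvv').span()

(0, 6)

`re.match` won't scan ahead — the pattern has to work from the very first character.
The match spans [0:6] → 'fgxdif'.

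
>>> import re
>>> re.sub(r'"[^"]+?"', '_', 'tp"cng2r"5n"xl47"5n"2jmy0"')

Matches: at [2:9] → '"cng2r"'; at [11:17] → '"xl47"'; at [19:26] → '"2jmy0"'.
`sub` substitutes '_' at each match site.

'tp_5n_5n_'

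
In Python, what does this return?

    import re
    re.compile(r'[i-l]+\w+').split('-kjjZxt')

The pattern matches one or more of a character in [i-l]; then one or more of a word character.
Matches to split on: at [1:7] → 'kjjZxt'.
The string is cut at each match, leaving 2 pieces.

['-', '']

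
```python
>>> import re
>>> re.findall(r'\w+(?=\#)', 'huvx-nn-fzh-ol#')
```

The lookaround is zero-width — it requires the adjacent text to match without consuming it, so the asserted text isn't part of the match.
Walking the string: at [12:14] → 'ol'.
`findall` yields the raw match text (1 of them) because the pattern has no groups.

['ol']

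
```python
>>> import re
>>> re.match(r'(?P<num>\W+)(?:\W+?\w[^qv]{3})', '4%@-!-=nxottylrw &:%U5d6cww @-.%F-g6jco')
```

None

Pattern: one or more of a non-word character (captured as 'num'); then one or more of a non-word character (lazy), then a word character, then exactly 3 of any character except [qv] (non-capturing group).
`re.match` won't scan ahead — the pattern has to work from the very first character.
Here position 0 doesn't satisfy it, so the call returns None.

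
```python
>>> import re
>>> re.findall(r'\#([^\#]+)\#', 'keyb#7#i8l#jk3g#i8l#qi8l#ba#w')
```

Scanning left to right: at [4:7] match '#7#', group 1 = '7'; at [10:16] match '#jk3g#', group 1 = 'jk3g'; at [19:25] match '#qi8l#', group 1 = 'qi8l'.
`findall` collects group 1 from each match (3 total).

['7', 'jk3g', 'qi8l']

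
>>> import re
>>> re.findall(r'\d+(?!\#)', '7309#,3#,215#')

['730', '21']

The negative lookahead/lookbehind blocks any match where the forbidden context is present.
Walking the string: at [0:3] → '730'; at [9:11] → '21'.
`findall` yields the raw match text (2 of them) because the pattern has no groups.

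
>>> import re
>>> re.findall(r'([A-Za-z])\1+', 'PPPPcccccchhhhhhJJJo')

`\1` has to match the exact text group 1 already captured.
Walking the string: at [0:4] match 'PPPP', group 1 = 'P'; at [4:10] match 'cccccc', group 1 = 'c'; at [10:16] match 'hhhhhh', group 1 = 'h'; at [16:19] match 'JJJ', group 1 = 'J'.
Because there's exactly one group, `findall` drops the full match and keeps group 1 from each hit.

['P', 'c', 'h', 'J']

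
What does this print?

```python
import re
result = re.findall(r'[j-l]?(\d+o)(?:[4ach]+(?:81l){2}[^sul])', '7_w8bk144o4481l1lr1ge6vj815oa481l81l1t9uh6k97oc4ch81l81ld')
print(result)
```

['815o', '97o']

Pattern: optionally a character in [j-l]; then one or more of a digit, then the literal 'o' (captured); then one or more of one of [4ach], then the literal '81l' repeated 2 times, then any character except [sul] (non-capturing group).
Scanning left to right: at [23:37] match 'j815oa481l81l1', group 1 = '815o'; at [42:57] match 'k97oc4ch81l81ld', group 1 = '97o'.
`findall` collects group 1 from each match (2 total).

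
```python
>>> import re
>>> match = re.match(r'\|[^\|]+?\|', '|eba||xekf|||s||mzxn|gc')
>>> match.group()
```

`match` is anchored at position 0; if the pattern doesn't fit there, it returns None.
The match spans [0:5] → '|eba|'.

'|eba|'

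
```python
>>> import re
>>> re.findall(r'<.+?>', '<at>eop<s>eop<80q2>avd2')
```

With the lazy modifier that quantifier settles for the fewest repetitions that let the rest of the pattern succeed (the atoms after it are unaffected and can still be greedy).
No capturing groups, so `findall` returns the 3 full match strings.

['<at>', '<s>', '<80q2>']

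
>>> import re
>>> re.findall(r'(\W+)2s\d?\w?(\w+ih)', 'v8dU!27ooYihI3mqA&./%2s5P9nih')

With 2 capturing groups, `findall` returns a 2-tuple per match.

[('&./%', '9nih')]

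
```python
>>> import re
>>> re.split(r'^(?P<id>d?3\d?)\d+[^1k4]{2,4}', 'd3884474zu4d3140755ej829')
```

This matches anchored at the start of the string; then optionally a literal 'd', then the literal '3', then optionally a digit (captured as 'id'); then one or more of a digit; then 2 to 4 of any character except [1k4].
Matches to split on: at [0:10] → 'd3884474zu'.
The group in the pattern means `split` returns the separators' captures alongside the pieces.

['', 'd38', '4d3140755ej829']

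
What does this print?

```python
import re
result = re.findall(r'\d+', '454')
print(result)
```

['454']

The pattern matches one or more of a digit.
Walking the string: at [0:3] → '454'.
With no groups in the pattern, `findall` gives back each whole match — 1 here.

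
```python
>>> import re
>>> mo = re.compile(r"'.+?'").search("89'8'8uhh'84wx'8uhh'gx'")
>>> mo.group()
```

Lazy quantifiers expand one character at a time until the remainder of the pattern can match.
`re.search` tries every starting position until one works.
The match spans [2:5] → "'8'".

"'8'"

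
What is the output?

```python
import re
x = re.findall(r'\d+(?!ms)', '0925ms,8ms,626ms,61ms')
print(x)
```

A negative assertion filters positions out without eating any characters.
No capturing groups, so `findall` returns the 3 full match strings.

['092', '62', '6']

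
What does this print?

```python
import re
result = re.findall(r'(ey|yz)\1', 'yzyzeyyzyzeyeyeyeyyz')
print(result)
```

`\1` is not a pattern — it's the concrete string captured by group 1, re-applied verbatim.
Walking the string: at [0:4] match 'yzyz', group 1 = 'yz'; at [6:10] match 'yzyz', group 1 = 'yz'; at [10:14] match 'eyey', group 1 = 'ey'; at [14:18] match 'eyey', group 1 = 'ey'.
With a single group, `findall` returns only what that group captured — 4 items.

['yz', 'yz', 'ey', 'ey']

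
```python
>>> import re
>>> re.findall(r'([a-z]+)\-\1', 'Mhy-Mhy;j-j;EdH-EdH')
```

['j']

The backreference `\1` re-matches whatever the first group consumed, character for character.
Walking the string: at [8:11] match 'j-j', group 1 = 'j'.
Because there's exactly one group, `findall` drops the full match and keeps group 1 from the one hit.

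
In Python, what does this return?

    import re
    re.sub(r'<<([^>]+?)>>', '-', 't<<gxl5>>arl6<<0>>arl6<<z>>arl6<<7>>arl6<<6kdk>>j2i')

't-arl6-arl6-arl6-arl6-j2i'

Matches: at [1:9] → '<<gxl5>>'; at [13:18] → '<<0>>'; at [22:27] → '<<z>>'; at [31:36] → '<<7>>'; at [40:48] → '<<6kdk>>'.
`sub` substitutes '-' at each match site.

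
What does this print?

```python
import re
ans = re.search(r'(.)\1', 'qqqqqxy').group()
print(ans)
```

qq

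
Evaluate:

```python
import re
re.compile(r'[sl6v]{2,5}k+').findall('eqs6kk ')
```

['s6kk']

Pattern: 2 to 5 of one of [sl6v]; then one or more of a literal 'k'.
Since nothing is captured, `findall` lists the 1 matched substring directly.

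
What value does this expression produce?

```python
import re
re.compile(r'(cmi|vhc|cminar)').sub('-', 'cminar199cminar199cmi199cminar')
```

`|` is ordered: at each position the engine commits to the first alternative that works.
Matches: at [0:3] → 'cmi'; at [9:12] → 'cmi'; at [18:21] → 'cmi'; at [24:27] → 'cmi'.
Each match is replaced by '-'.

'-nar199-nar199-199-nar'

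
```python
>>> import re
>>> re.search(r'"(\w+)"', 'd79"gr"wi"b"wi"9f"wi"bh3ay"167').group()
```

`re.search` tries every starting position until one works.
The match spans [3:7] → '"gr"'.
Captured: group 1 = 'gr'.

'"gr"'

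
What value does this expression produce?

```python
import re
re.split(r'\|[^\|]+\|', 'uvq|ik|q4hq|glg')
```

['uvq', 'q4hq|glg']

Matches to split on: at [3:7] → '|ik|'.
Splitting on the pattern gives 2 pieces.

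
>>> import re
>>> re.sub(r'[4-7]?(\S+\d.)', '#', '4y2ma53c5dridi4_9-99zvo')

`sub` substitutes '#' at each match site.

'#vo'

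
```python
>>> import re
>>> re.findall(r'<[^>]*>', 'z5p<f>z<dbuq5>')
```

['<f>', '<dbuq5>']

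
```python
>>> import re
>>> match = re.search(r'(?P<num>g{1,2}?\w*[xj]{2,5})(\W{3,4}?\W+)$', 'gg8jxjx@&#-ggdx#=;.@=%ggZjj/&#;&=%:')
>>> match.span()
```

(22, 35)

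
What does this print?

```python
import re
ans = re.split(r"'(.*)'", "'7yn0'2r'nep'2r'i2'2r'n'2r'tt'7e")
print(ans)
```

['', "7yn0'2r'nep'2r'i2'2r'n'2r'tt", '7e']

`re.split` interleaves the captured-group text with the surrounding fragments.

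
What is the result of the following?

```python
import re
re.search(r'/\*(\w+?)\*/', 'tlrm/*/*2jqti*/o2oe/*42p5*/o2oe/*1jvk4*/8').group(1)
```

'2jqti'

The match spans [6:15] → '/*2jqti*/'.
Captured: group 1 = '2jqti'.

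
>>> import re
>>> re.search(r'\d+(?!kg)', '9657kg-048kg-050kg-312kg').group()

'965'

`(?!…)`/`(?<!…)` only lets a position through if the neighbouring text does NOT match; no characters are consumed.
The match spans [0:3] → '965'.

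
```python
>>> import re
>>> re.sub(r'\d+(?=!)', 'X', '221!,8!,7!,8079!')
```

'X!,X!,X!,X!'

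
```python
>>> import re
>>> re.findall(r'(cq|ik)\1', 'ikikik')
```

['ik']

After group 1 captures some text, `\1` only succeeds where that same text appears again.
Walking the string: at [0:4] match 'ikik', group 1 = 'ik'.
One capturing group, so `findall` returns just the captured substring from the one match — 1 in all.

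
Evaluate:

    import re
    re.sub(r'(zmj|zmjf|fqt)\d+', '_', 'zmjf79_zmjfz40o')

Each match is replaced by '_'.

'__zmjfz40o'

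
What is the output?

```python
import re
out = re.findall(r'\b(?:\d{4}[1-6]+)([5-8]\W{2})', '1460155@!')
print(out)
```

['5@!']

This matches a word boundary (`\b`, zero-width); then exactly 4 of a digit, then one or more of a character in [1-6] (non-capturing group); then a character in [5-8], then exactly 2 of a non-word character (captured).
Scanning left to right: at [0:9] match '1460155@!', group 1 = '5@!'.
One capturing group, so `findall` returns just the captured substring from the one match — 1 in all.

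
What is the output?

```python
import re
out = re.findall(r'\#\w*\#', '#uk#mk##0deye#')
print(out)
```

['#uk#', '##']

Scanning left to right: at [0:4] → '#uk#'; at [6:8] → '##'.
Since nothing is captured, `findall` lists the 2 matched substrings directly.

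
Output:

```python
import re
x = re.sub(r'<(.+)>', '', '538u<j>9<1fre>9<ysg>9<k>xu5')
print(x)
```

538uxu5

Every occurrence is swapped for ''.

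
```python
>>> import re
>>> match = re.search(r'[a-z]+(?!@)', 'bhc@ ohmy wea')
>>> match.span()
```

(0, 2)

Because the assertion is negative and zero-width, positions next to the forbidden text are skipped.
`search` walks the string left to right and returns the first match it finds.
The match spans [0:2] → 'bh'.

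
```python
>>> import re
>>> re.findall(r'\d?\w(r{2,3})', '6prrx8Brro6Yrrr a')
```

This matches optionally a digit, then a word character; then 2 to 3 of a literal 'r' (captured).
One capturing group, so `findall` returns just the captured substring from each match — 3 in all.

['rr', 'rr', 'rrr']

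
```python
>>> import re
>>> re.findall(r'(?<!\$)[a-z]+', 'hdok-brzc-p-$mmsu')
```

['hdok', 'brzc', 'p', 'msu']

The negative lookaround is zero-width — it rules out positions where the adjacent text would match, without consuming anything.
No capturing groups, so `findall` returns the 4 full match strings.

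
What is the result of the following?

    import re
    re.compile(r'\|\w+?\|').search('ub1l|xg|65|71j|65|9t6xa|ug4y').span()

The match spans [4:8] → '|xg|'.

(4, 8)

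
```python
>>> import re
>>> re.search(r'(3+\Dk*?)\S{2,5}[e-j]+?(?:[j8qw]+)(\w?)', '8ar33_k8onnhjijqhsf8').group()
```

Pattern: one or more of the literal '3', then a non-digit, then zero or more of the literal 'k' (lazy) (captured); then 2 to 5 of a non-whitespace character, then one or more of a character in [e-j] (lazy); then one or more of one of [j8qw] (non-capturing group); then optionally a word character (captured).
Because the quantifier is non-greedy, it stops expanding at the earliest point where the rest of the pattern can succeed.
`search` walks the string left to right and returns the first match it finds.
The match spans [3:14] → '33_k8onnhji'.
Captured: group 1 = '33_', group 2 = 'i'.

'33_k8onnhji'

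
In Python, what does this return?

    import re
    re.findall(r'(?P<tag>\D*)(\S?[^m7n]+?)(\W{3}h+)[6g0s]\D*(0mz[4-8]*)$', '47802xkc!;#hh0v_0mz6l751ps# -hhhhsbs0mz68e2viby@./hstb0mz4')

Pattern: zero or more of a non-digit (captured as 'tag'); then optionally a non-whitespace character, then one or more of any character except [m7n] (lazy) (captured); then exactly 3 of a non-word character, then one or more of the literal 'h' (captured); then one of [6g0s], then zero or more of a non-digit; then the literal '0mz', then zero or more of a character in [4-8] (captured); then anchored at the end.
Walking the string: at [37:58] match 'mz68e2viby@./hstb0mz4', groups = ('mz', '68e2viby', '@./h', '0mz4').
With 4 capturing groups, `findall` returns a 4-tuple per match.

[('mz', '68e2viby', '@./h', '0mz4')]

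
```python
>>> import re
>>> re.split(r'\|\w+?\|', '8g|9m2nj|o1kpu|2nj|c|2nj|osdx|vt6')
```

['8g', 'o1kpu', 'c', 'osdx|vt6']

The string is cut at each match, leaving 4 pieces.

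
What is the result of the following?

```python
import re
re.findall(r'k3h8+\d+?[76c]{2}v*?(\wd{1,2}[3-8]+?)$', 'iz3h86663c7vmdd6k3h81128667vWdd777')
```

['Wdd777']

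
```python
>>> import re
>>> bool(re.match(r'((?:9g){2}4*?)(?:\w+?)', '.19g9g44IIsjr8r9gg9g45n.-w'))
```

False

`match` is anchored at position 0; if the pattern doesn't fit there, it returns None.
Here position 0 doesn't satisfy it, so the call returns None, and `bool(None)` is False.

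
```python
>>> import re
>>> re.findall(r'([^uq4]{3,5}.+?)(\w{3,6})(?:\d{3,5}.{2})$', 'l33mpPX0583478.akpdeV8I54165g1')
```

The pattern matches 3 to 5 of any character except [uq4], then one or more of any character (lazy) (captured); then 3 to 6 of a word character (captured); then 3 to 5 of a digit, then exactly 2 of any character (non-capturing group); then anchored at the end.
Because the quantifier is non-greedy, it stops expanding at the earliest point where the rest of the pattern can succeed.
Matches: at [0:30] match 'l33mpPX0583478.akpdeV8I54165g1', groups = ('l33mpPX0583478.ak', 'pdeV8I').
2 groups means the one result is a tuple of 2 captured strings — 1 here.

[('l33mpPX0583478.ak', 'pdeV8I')]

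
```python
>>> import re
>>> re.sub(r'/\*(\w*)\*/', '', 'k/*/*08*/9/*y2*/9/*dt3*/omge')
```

Every occurrence is swapped for ''.

'k/*99omge'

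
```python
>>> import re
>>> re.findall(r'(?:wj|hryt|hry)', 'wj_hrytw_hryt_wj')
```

Branches in `(...|...)` are attempted left-to-right; the first branch that allows the whole pattern to succeed is taken.
No capturing groups, so `findall` returns the 4 full match strings.

['wj', 'hryt', 'hryt', 'wj']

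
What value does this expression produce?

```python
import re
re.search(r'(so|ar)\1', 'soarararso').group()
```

A backreference is literal: `\1` must see the identical characters the first group matched.
The match spans [2:6] → 'arar'.

'arar'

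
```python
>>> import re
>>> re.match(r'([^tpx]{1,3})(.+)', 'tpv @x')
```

None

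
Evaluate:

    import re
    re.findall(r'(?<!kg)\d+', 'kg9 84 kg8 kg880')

['84', '80']

A negative assertion filters positions out without eating any characters.
With no groups in the pattern, `findall` gives back each whole match — 2 here.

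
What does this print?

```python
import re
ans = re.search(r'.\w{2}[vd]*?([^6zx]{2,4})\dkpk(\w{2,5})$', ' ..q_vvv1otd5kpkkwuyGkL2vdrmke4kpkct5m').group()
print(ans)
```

kL2vdrmke4kpkct5m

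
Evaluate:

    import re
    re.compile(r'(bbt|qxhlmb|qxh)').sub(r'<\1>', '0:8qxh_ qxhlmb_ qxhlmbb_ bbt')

`|` is ordered: at each position the engine commits to the first alternative that works.
Matches: at [3:6] → 'qxh'; at [8:14] → 'qxhlmb'; at [16:22] → 'qxhlmb'; at [25:28] → 'bbt'.
`\1` in the replacement pulls in group 1's text for each match.

'0:8<qxh>_ <qxhlmb>_ <qxhlmb>b_ <bbt>'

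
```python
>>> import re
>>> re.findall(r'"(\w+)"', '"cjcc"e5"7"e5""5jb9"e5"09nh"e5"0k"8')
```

['cjcc', '7', '5jb9', '09nh', '0k']

With a single group, `findall` returns only what that group captured — 5 items.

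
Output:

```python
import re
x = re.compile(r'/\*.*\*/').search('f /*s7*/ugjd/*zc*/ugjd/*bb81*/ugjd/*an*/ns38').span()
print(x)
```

(2, 40)

`search` walks the string left to right and returns the first match it finds.
The match spans [2:40] → '/*s7*/ugjd/*zc*/ugjd/*bb81*/ugjd/*an*/'.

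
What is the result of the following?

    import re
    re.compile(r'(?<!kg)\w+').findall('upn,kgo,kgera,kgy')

['upn', 'kgo', 'kgera', 'kgy']

The negative lookahead/lookbehind blocks any match where the forbidden context is present.
Walking the string: at [0:3] → 'upn'; at [4:7] → 'kgo'; at [8:13] → 'kgera'; at [14:17] → 'kgy'.
With no groups in the pattern, `findall` gives back each whole match — 4 here.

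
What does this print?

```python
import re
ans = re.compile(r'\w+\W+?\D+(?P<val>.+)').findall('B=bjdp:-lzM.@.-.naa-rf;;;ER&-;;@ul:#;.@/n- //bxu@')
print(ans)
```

['@']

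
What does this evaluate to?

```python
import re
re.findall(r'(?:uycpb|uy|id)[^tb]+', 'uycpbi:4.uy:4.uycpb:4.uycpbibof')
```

Alternation tries branches left to right and keeps the first one that lets the overall match succeed at that position.
`findall` yields the raw match text (2 of them) because the pattern has no groups.

['uycpbi:4.uy:4.uycp', 'uycpbi']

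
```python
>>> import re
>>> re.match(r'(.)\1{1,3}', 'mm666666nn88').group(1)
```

'm'

`\1` is not a pattern — it's the concrete string captured by group 1, re-applied verbatim.
`re.match` won't scan ahead — the pattern has to work from the very first character.
The match spans [0:2] → 'mm'.
Captured: group 1 = 'm'.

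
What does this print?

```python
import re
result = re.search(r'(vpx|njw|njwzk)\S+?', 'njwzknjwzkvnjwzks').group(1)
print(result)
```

njw

The match spans [0:4] → 'njwz'.
Captured: group 1 = 'njw'.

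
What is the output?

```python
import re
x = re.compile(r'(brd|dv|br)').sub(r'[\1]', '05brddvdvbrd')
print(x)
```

`|` is ordered: at each position the engine commits to the first alternative that works.
Matches: at [2:5] → 'brd'; at [5:7] → 'dv'; at [7:9] → 'dv'; at [9:12] → 'brd'.
The replacement refers to a captured group, so each match is rewritten using its own captured text.

05[brd][dv][dv][brd]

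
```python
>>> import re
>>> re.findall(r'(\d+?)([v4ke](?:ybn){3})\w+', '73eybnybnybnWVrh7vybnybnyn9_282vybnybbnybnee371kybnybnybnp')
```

Pattern: one or more of a digit (lazy) (captured); then one of [v4ke], then the literal 'ybn' repeated 3 times (captured); then one or more of a word character.
Multiple groups make `findall` return tuples — one 2-tuple for the one match.

[('73', 'eybnybnybn')]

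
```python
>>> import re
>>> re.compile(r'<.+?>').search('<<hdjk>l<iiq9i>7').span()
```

Lazy quantifiers expand one character at a time until the remainder of the pattern can match.
`search` walks the string left to right and returns the first match it finds.
The match spans [0:7] → '<<hdjk>'.

(0, 7)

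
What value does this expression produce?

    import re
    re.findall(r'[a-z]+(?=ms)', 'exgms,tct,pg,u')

Because the assertion is zero-width, the text it checks is not consumed and won't appear in the result.
Scanning left to right: at [0:3] → 'exg'.
No capturing groups, so `findall` returns the 1 full match string.

['exg']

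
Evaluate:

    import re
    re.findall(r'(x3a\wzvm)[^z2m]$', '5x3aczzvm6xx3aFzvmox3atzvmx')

['x3atzvm']

`findall` collects group 1 from the one match (1 total).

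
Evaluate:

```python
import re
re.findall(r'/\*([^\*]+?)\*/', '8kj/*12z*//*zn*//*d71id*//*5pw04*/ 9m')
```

`findall` collects group 1 from each match (4 total).

['12z', 'zn', 'd71id', '5pw04']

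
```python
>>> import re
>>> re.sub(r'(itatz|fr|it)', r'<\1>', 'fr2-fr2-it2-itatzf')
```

Branches in `(...|...)` are attempted left-to-right; the first branch that allows the whole pattern to succeed is taken.
`\1` in the replacement pulls in group 1's text for each match.

'<fr>2-<fr>2-<it>2-<itatz>f'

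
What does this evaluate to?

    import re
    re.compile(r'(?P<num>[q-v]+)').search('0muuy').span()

(2, 4)

Pattern: one or more of a character in [q-v] (captured as 'num').
`search` walks the string left to right and returns the first match it finds.
The match spans [2:4] → 'uu'.
Captured: group 1 = 'uu'.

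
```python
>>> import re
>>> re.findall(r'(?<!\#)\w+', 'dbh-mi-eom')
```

['dbh', 'mi', 'eom']

A negative assertion filters positions out without eating any characters.
Walking the string: at [0:3] → 'dbh'; at [4:6] → 'mi'; at [7:10] → 'eom'.
With no groups in the pattern, `findall` gives back each whole match — 3 here.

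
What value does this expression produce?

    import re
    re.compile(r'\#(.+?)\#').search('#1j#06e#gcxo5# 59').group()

'#1j#'

The `?` after the quantifier makes it lazy — it takes as little as possible before letting the rest of the pattern try.
The match spans [0:4] → '#1j#'.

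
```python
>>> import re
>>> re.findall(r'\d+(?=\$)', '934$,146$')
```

Lookahead/lookbehind check context without consuming it, so the matched span excludes the asserted characters.
Matches: at [0:3] → '934'; at [5:8] → '146'.
`findall` yields the raw match text (2 of them) because the pattern has no groups.

['934', '146']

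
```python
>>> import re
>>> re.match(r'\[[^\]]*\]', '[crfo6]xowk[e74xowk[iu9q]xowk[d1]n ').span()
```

(0, 7)

`re.match` only tries the pattern at the start of the string.
The match spans [0:7] → '[crfo6]'.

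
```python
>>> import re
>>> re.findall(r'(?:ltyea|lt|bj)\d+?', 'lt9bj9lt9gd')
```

With no groups in the pattern, `findall` gives back each whole match — 3 here.

['lt9', 'bj9', 'lt9']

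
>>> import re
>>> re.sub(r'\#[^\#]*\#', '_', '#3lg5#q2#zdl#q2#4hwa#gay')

'_q2_q2_gay'

Matches: at [0:6] → '#3lg5#'; at [8:13] → '#zdl#'; at [15:21] → '#4hwa#'.
Every occurrence is swapped for '_'.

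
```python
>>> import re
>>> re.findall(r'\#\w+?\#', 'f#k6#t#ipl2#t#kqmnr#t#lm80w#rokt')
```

['#k6#', '#ipl2#', '#kqmnr#', '#lm80w#']

Since nothing is captured, `findall` lists the 4 matched substrings directly.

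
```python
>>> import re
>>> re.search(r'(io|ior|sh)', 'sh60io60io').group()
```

'sh'

The match spans [0:2] → 'sh'.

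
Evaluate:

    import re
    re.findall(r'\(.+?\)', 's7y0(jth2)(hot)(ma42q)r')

Scanning left to right: at [4:10] → '(jth2)'; at [10:15] → '(hot)'; at [15:22] → '(ma42q)'.
No capturing groups, so `findall` returns the 3 full match strings.

['(jth2)', '(hot)', '(ma42q)']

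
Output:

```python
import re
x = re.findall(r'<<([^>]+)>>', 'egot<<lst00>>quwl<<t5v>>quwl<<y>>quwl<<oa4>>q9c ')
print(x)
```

['lst00', 't5v', 'y', 'oa4']

Walking the string: at [4:13] match '<<lst00>>', group 1 = 'lst00'; at [17:24] match '<<t5v>>', group 1 = 't5v'; at [28:33] match '<<y>>', group 1 = 'y'; at [37:44] match '<<oa4>>', group 1 = 'oa4'.
One capturing group, so `findall` returns just the captured substring from each match — 4 in all.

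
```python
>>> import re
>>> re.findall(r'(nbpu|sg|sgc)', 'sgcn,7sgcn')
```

['sg', 'sg']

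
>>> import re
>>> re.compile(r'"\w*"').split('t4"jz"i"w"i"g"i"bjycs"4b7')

`split` removes every match and returns the 5 fragments in between.

['t4', 'i', 'i', 'i', '4b7']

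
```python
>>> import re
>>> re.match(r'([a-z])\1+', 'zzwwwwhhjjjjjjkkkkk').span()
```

`match` is anchored at position 0; if the pattern doesn't fit there, it returns None.
The match spans [0:2] → 'zz'.

(0, 2)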